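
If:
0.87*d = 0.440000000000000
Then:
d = 0.51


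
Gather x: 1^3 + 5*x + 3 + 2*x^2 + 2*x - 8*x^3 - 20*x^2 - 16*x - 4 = -8*x^3 - 18*x^2 - 9*x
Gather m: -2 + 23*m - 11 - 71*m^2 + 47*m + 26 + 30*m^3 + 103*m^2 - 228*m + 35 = 30*m^3 + 32*m^2 - 158*m + 48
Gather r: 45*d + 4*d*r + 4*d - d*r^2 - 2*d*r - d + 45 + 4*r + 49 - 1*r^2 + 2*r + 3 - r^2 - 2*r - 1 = 48*d + r^2*(-d - 2) + r*(2*d + 4) + 96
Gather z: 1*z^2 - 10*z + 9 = z^2 - 10*z + 9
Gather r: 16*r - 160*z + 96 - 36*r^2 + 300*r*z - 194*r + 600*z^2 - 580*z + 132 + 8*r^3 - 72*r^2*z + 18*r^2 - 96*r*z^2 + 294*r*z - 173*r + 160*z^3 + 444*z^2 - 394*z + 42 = 8*r^3 + r^2*(-72*z - 18) + r*(-96*z^2 + 594*z - 351) + 160*z^3 + 1044*z^2 - 1134*z + 270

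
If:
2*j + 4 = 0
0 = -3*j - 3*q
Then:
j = -2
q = 2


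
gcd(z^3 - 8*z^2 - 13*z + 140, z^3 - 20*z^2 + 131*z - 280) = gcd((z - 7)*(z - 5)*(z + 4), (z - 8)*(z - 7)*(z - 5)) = z^2 - 12*z + 35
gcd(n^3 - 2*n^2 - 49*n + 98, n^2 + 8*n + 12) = 1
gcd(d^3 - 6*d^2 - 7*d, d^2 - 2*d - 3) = d + 1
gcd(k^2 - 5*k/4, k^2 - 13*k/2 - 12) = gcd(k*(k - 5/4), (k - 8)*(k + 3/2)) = 1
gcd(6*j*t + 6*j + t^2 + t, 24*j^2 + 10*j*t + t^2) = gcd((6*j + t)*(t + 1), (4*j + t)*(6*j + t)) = 6*j + t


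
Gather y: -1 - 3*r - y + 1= -3*r - y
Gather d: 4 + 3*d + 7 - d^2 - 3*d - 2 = 9 - d^2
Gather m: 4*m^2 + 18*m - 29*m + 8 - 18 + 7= 4*m^2 - 11*m - 3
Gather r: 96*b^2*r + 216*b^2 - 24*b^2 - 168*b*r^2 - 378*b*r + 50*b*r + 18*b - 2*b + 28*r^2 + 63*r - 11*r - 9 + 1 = 192*b^2 + 16*b + r^2*(28 - 168*b) + r*(96*b^2 - 328*b + 52) - 8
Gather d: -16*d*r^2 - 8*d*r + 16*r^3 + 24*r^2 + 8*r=d*(-16*r^2 - 8*r) + 16*r^3 + 24*r^2 + 8*r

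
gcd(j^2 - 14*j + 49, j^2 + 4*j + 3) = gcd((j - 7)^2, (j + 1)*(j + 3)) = 1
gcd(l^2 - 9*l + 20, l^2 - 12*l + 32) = l - 4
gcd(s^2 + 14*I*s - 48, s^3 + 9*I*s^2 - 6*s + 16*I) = s + 8*I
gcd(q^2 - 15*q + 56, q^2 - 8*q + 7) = q - 7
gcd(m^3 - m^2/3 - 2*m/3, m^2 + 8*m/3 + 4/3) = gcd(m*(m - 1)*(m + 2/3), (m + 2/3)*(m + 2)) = m + 2/3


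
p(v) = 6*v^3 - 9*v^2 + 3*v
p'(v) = 18*v^2 - 18*v + 3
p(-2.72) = -195.49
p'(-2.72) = 185.13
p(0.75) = -0.28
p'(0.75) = -0.38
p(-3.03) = -258.63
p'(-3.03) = 222.80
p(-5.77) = -1469.55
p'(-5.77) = 706.13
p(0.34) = 0.22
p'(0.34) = -1.04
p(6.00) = 990.00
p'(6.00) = 543.00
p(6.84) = 1519.53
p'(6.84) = 722.02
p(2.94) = 83.50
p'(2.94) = 105.66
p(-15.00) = -22320.00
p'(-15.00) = 4323.00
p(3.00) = 90.00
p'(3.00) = 111.00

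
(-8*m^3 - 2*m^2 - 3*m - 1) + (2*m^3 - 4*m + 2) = -6*m^3 - 2*m^2 - 7*m + 1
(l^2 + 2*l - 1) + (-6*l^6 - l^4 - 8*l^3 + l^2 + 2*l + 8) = -6*l^6 - l^4 - 8*l^3 + 2*l^2 + 4*l + 7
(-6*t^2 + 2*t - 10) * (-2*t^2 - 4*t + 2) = 12*t^4 + 20*t^3 + 44*t - 20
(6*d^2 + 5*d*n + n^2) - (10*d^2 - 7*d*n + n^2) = -4*d^2 + 12*d*n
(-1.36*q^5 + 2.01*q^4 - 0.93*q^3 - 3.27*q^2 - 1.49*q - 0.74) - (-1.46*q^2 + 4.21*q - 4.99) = -1.36*q^5 + 2.01*q^4 - 0.93*q^3 - 1.81*q^2 - 5.7*q + 4.25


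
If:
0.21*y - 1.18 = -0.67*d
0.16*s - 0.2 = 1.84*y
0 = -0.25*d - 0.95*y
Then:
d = 1.92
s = -4.56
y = -0.51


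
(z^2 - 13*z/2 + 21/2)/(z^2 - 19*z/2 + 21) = (z - 3)/(z - 6)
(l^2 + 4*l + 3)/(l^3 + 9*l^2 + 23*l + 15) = 1/(l + 5)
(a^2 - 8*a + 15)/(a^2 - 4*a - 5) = (a - 3)/(a + 1)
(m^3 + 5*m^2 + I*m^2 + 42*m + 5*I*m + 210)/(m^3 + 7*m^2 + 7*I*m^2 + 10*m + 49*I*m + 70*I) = (m - 6*I)/(m + 2)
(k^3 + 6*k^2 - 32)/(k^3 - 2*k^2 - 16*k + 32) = (k + 4)/(k - 4)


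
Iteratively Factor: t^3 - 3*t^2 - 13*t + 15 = (t - 5)*(t^2 + 2*t - 3) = (t - 5)*(t - 1)*(t + 3)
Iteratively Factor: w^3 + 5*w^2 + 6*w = (w + 2)*(w^2 + 3*w) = w*(w + 2)*(w + 3)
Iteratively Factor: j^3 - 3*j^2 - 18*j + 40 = (j - 5)*(j^2 + 2*j - 8) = (j - 5)*(j - 2)*(j + 4)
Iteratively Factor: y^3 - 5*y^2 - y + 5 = (y - 1)*(y^2 - 4*y - 5) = (y - 1)*(y + 1)*(y - 5)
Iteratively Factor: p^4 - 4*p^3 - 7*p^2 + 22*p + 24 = (p - 4)*(p^3 - 7*p - 6) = (p - 4)*(p + 1)*(p^2 - p - 6) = (p - 4)*(p + 1)*(p + 2)*(p - 3)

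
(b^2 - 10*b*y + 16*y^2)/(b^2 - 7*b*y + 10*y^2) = (-b + 8*y)/(-b + 5*y)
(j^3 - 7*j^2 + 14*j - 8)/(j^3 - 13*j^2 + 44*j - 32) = (j - 2)/(j - 8)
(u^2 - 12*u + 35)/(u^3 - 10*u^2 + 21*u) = (u - 5)/(u*(u - 3))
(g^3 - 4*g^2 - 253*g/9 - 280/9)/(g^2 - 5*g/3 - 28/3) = (3*g^2 - 19*g - 40)/(3*(g - 4))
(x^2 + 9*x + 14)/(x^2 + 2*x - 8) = (x^2 + 9*x + 14)/(x^2 + 2*x - 8)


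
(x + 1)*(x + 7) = x^2 + 8*x + 7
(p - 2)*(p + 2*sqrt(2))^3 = p^4 - 2*p^3 + 6*sqrt(2)*p^3 - 12*sqrt(2)*p^2 + 24*p^2 - 48*p + 16*sqrt(2)*p - 32*sqrt(2)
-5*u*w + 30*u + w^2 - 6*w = (-5*u + w)*(w - 6)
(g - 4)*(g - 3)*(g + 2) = g^3 - 5*g^2 - 2*g + 24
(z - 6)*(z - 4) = z^2 - 10*z + 24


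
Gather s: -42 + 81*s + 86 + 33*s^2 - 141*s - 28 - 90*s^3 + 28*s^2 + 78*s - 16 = -90*s^3 + 61*s^2 + 18*s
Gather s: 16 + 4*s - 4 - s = 3*s + 12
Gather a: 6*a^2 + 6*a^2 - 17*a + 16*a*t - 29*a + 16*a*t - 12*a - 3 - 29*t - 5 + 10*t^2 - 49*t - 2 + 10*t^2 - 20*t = 12*a^2 + a*(32*t - 58) + 20*t^2 - 98*t - 10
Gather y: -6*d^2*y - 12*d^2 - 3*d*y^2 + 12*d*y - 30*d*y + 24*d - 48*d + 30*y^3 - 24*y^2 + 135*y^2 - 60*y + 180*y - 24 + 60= -12*d^2 - 24*d + 30*y^3 + y^2*(111 - 3*d) + y*(-6*d^2 - 18*d + 120) + 36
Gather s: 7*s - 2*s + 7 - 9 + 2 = 5*s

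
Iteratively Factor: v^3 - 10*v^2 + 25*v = (v - 5)*(v^2 - 5*v) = (v - 5)^2*(v)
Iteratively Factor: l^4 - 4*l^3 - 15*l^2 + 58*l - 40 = (l + 4)*(l^3 - 8*l^2 + 17*l - 10) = (l - 2)*(l + 4)*(l^2 - 6*l + 5) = (l - 5)*(l - 2)*(l + 4)*(l - 1)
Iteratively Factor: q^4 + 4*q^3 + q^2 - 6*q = (q - 1)*(q^3 + 5*q^2 + 6*q) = q*(q - 1)*(q^2 + 5*q + 6) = q*(q - 1)*(q + 2)*(q + 3)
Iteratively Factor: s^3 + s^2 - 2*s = (s)*(s^2 + s - 2) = s*(s + 2)*(s - 1)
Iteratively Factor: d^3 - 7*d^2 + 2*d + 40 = (d + 2)*(d^2 - 9*d + 20) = (d - 4)*(d + 2)*(d - 5)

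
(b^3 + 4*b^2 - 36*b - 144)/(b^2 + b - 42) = (b^2 + 10*b + 24)/(b + 7)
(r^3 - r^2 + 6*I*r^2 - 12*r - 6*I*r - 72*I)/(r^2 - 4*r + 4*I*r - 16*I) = (r^2 + r*(3 + 6*I) + 18*I)/(r + 4*I)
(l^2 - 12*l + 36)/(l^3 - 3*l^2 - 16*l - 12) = (l - 6)/(l^2 + 3*l + 2)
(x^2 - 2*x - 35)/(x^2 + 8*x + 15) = (x - 7)/(x + 3)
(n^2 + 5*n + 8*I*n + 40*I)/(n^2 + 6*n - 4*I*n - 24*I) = (n^2 + n*(5 + 8*I) + 40*I)/(n^2 + n*(6 - 4*I) - 24*I)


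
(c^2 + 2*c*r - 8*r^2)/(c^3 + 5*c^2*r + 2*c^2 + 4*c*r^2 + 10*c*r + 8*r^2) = (c - 2*r)/(c^2 + c*r + 2*c + 2*r)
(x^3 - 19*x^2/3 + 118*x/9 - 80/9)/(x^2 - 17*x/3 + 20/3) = (3*x^2 - 14*x + 16)/(3*(x - 4))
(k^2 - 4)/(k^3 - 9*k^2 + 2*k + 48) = (k - 2)/(k^2 - 11*k + 24)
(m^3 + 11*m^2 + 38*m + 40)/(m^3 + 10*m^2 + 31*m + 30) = (m + 4)/(m + 3)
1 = 1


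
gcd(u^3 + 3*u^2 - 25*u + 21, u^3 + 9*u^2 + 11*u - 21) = u^2 + 6*u - 7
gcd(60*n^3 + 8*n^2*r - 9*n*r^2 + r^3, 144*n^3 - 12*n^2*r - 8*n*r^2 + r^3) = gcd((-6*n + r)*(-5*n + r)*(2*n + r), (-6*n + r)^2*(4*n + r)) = -6*n + r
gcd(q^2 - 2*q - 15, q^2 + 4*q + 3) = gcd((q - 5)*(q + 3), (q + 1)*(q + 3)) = q + 3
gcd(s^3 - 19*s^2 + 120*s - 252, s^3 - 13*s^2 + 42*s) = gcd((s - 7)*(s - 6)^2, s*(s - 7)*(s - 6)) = s^2 - 13*s + 42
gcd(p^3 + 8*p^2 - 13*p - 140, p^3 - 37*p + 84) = p^2 + 3*p - 28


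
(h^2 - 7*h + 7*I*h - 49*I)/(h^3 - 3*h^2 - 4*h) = (h^2 + 7*h*(-1 + I) - 49*I)/(h*(h^2 - 3*h - 4))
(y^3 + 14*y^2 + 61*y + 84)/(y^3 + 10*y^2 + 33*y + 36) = (y + 7)/(y + 3)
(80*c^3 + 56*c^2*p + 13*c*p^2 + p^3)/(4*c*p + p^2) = 20*c^2/p + 9*c + p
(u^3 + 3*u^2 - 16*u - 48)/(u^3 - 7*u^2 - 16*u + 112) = (u + 3)/(u - 7)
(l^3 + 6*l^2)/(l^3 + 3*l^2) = (l + 6)/(l + 3)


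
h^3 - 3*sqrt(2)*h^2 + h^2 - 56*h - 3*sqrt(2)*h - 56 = (h + 1)*(h - 7*sqrt(2))*(h + 4*sqrt(2))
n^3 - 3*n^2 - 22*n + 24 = (n - 6)*(n - 1)*(n + 4)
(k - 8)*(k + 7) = k^2 - k - 56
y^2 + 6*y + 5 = (y + 1)*(y + 5)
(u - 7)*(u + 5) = u^2 - 2*u - 35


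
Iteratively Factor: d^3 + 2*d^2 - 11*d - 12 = (d + 1)*(d^2 + d - 12) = (d + 1)*(d + 4)*(d - 3)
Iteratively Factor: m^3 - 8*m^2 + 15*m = (m)*(m^2 - 8*m + 15) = m*(m - 5)*(m - 3)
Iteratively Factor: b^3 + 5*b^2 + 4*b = (b + 1)*(b^2 + 4*b) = b*(b + 1)*(b + 4)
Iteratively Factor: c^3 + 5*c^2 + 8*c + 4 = (c + 1)*(c^2 + 4*c + 4) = (c + 1)*(c + 2)*(c + 2)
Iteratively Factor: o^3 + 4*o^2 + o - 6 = (o + 3)*(o^2 + o - 2) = (o + 2)*(o + 3)*(o - 1)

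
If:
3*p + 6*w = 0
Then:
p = -2*w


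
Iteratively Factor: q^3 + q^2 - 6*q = (q + 3)*(q^2 - 2*q) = q*(q + 3)*(q - 2)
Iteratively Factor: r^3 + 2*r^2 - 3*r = (r + 3)*(r^2 - r) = r*(r + 3)*(r - 1)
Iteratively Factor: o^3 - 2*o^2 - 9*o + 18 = (o - 3)*(o^2 + o - 6) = (o - 3)*(o + 3)*(o - 2)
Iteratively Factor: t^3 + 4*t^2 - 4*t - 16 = (t + 4)*(t^2 - 4) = (t - 2)*(t + 4)*(t + 2)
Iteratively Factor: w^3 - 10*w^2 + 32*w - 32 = (w - 4)*(w^2 - 6*w + 8) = (w - 4)^2*(w - 2)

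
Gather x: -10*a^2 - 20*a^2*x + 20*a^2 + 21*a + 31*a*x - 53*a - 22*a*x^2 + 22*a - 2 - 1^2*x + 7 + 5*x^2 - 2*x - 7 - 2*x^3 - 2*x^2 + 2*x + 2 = 10*a^2 - 10*a - 2*x^3 + x^2*(3 - 22*a) + x*(-20*a^2 + 31*a - 1)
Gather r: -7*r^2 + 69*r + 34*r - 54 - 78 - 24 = -7*r^2 + 103*r - 156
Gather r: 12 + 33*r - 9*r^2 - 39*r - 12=-9*r^2 - 6*r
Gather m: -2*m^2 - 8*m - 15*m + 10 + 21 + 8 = -2*m^2 - 23*m + 39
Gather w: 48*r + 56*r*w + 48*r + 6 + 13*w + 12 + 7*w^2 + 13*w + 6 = 96*r + 7*w^2 + w*(56*r + 26) + 24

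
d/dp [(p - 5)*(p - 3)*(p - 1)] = 3*p^2 - 18*p + 23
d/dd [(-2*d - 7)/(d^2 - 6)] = 2*(d^2 + 7*d + 6)/(d^4 - 12*d^2 + 36)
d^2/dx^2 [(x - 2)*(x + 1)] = 2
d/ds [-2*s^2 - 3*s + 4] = -4*s - 3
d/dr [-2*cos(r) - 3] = 2*sin(r)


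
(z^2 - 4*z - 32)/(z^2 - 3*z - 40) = (z + 4)/(z + 5)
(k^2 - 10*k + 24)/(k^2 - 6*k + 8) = (k - 6)/(k - 2)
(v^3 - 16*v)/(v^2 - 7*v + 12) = v*(v + 4)/(v - 3)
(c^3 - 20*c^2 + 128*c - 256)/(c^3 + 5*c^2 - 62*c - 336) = (c^2 - 12*c + 32)/(c^2 + 13*c + 42)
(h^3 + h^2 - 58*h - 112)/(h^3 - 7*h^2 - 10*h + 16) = (h + 7)/(h - 1)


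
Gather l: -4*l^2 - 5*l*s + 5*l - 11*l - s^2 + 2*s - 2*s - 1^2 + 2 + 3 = -4*l^2 + l*(-5*s - 6) - s^2 + 4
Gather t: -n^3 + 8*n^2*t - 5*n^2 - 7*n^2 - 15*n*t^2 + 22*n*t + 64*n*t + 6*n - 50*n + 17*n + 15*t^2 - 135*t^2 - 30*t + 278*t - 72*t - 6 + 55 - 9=-n^3 - 12*n^2 - 27*n + t^2*(-15*n - 120) + t*(8*n^2 + 86*n + 176) + 40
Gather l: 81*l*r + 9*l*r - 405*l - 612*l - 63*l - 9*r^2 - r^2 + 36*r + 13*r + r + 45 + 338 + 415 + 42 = l*(90*r - 1080) - 10*r^2 + 50*r + 840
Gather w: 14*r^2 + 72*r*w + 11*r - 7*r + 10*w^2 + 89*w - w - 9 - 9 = 14*r^2 + 4*r + 10*w^2 + w*(72*r + 88) - 18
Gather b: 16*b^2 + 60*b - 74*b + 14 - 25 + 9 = 16*b^2 - 14*b - 2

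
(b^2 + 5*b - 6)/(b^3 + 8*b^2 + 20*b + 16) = (b^2 + 5*b - 6)/(b^3 + 8*b^2 + 20*b + 16)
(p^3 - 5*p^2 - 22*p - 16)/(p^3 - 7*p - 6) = (p - 8)/(p - 3)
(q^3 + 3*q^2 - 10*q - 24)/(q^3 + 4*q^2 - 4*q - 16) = (q - 3)/(q - 2)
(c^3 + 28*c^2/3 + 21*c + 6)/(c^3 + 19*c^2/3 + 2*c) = (c + 3)/c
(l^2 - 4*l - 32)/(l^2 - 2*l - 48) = (l + 4)/(l + 6)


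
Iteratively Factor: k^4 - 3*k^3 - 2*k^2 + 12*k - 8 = (k + 2)*(k^3 - 5*k^2 + 8*k - 4) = (k - 2)*(k + 2)*(k^2 - 3*k + 2) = (k - 2)*(k - 1)*(k + 2)*(k - 2)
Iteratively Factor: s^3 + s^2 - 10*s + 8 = (s + 4)*(s^2 - 3*s + 2) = (s - 2)*(s + 4)*(s - 1)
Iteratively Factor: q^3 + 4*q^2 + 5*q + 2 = (q + 1)*(q^2 + 3*q + 2) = (q + 1)^2*(q + 2)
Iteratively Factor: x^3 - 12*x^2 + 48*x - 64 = (x - 4)*(x^2 - 8*x + 16) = (x - 4)^2*(x - 4)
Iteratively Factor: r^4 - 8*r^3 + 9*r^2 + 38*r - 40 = (r + 2)*(r^3 - 10*r^2 + 29*r - 20) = (r - 4)*(r + 2)*(r^2 - 6*r + 5) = (r - 5)*(r - 4)*(r + 2)*(r - 1)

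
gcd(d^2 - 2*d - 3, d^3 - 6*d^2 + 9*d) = d - 3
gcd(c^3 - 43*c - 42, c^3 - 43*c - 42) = c^3 - 43*c - 42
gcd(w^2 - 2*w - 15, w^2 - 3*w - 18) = w + 3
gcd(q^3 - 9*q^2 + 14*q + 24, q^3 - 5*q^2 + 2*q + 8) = q^2 - 3*q - 4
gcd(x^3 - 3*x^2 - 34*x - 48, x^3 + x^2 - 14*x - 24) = x^2 + 5*x + 6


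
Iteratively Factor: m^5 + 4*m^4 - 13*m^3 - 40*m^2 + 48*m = (m)*(m^4 + 4*m^3 - 13*m^2 - 40*m + 48) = m*(m - 1)*(m^3 + 5*m^2 - 8*m - 48) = m*(m - 1)*(m + 4)*(m^2 + m - 12) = m*(m - 3)*(m - 1)*(m + 4)*(m + 4)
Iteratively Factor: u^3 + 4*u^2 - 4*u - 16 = (u + 2)*(u^2 + 2*u - 8) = (u - 2)*(u + 2)*(u + 4)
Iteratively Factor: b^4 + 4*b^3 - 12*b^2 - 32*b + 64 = (b + 4)*(b^3 - 12*b + 16) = (b + 4)^2*(b^2 - 4*b + 4) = (b - 2)*(b + 4)^2*(b - 2)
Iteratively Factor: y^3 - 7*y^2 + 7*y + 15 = (y - 5)*(y^2 - 2*y - 3) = (y - 5)*(y + 1)*(y - 3)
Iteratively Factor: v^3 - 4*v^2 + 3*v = (v)*(v^2 - 4*v + 3) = v*(v - 3)*(v - 1)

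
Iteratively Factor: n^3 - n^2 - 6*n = (n + 2)*(n^2 - 3*n) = n*(n + 2)*(n - 3)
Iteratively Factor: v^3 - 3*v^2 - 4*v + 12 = (v - 2)*(v^2 - v - 6) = (v - 2)*(v + 2)*(v - 3)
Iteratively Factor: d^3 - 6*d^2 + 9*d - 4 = (d - 1)*(d^2 - 5*d + 4) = (d - 1)^2*(d - 4)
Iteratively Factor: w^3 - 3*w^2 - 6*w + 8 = (w + 2)*(w^2 - 5*w + 4) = (w - 1)*(w + 2)*(w - 4)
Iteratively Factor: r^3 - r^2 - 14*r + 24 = (r + 4)*(r^2 - 5*r + 6) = (r - 3)*(r + 4)*(r - 2)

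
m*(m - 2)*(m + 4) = m^3 + 2*m^2 - 8*m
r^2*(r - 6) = r^3 - 6*r^2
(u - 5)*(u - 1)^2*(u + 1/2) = u^4 - 13*u^3/2 + 15*u^2/2 + u/2 - 5/2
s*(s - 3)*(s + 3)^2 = s^4 + 3*s^3 - 9*s^2 - 27*s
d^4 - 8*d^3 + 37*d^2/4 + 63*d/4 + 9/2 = (d - 6)*(d - 3)*(d + 1/2)^2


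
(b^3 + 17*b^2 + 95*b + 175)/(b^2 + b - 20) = (b^2 + 12*b + 35)/(b - 4)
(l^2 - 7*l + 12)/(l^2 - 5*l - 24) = (-l^2 + 7*l - 12)/(-l^2 + 5*l + 24)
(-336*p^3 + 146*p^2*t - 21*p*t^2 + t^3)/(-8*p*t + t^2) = 42*p^2/t - 13*p + t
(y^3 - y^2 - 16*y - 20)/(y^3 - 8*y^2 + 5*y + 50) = (y + 2)/(y - 5)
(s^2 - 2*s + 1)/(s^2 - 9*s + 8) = (s - 1)/(s - 8)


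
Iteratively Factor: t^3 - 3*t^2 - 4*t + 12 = (t - 3)*(t^2 - 4) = (t - 3)*(t - 2)*(t + 2)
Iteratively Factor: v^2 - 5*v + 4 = (v - 1)*(v - 4)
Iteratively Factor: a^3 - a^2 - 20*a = (a)*(a^2 - a - 20) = a*(a + 4)*(a - 5)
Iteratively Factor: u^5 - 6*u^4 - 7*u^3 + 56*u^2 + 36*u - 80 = (u - 5)*(u^4 - u^3 - 12*u^2 - 4*u + 16) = (u - 5)*(u + 2)*(u^3 - 3*u^2 - 6*u + 8) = (u - 5)*(u - 1)*(u + 2)*(u^2 - 2*u - 8) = (u - 5)*(u - 4)*(u - 1)*(u + 2)*(u + 2)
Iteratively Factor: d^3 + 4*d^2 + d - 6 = (d - 1)*(d^2 + 5*d + 6) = (d - 1)*(d + 2)*(d + 3)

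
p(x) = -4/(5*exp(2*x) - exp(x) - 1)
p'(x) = -4*(-10*exp(2*x) + exp(x))/(5*exp(2*x) - exp(x) - 1)^2 = (40*exp(x) - 4)*exp(x)/(-5*exp(2*x) + exp(x) + 1)^2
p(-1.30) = 4.44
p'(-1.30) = 2.32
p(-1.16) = 4.87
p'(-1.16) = 3.96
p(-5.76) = 3.99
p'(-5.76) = -0.01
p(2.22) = -0.01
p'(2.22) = 0.02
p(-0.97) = 6.06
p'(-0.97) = 9.70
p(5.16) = -0.00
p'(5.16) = 0.00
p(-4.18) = 3.94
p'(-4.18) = -0.05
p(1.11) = -0.10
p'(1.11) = 0.20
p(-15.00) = 4.00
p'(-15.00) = 0.00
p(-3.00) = 3.86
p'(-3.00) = -0.09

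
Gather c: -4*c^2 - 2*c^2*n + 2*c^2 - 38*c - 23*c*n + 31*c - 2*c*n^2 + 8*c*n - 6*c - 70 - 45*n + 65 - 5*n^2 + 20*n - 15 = c^2*(-2*n - 2) + c*(-2*n^2 - 15*n - 13) - 5*n^2 - 25*n - 20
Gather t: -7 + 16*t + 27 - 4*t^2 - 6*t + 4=-4*t^2 + 10*t + 24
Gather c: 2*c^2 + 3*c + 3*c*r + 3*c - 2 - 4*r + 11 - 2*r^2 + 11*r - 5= 2*c^2 + c*(3*r + 6) - 2*r^2 + 7*r + 4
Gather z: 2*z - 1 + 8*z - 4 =10*z - 5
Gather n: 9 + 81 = 90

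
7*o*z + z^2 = z*(7*o + z)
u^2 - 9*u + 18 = (u - 6)*(u - 3)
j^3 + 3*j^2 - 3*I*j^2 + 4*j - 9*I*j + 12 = (j + 3)*(j - 4*I)*(j + I)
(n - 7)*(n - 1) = n^2 - 8*n + 7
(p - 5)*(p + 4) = p^2 - p - 20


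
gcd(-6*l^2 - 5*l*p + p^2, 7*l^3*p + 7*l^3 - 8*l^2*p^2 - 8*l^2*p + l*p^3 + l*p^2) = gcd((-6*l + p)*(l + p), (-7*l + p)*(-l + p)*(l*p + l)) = 1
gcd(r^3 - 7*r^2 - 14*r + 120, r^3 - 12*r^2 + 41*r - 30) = r^2 - 11*r + 30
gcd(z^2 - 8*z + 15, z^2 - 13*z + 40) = z - 5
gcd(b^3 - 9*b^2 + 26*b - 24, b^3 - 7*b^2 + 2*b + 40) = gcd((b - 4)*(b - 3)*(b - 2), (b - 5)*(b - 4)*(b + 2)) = b - 4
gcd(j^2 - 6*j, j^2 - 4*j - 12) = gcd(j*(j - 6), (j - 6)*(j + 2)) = j - 6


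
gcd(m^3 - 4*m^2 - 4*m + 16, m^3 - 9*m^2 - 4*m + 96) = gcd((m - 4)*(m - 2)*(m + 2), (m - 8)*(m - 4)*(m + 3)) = m - 4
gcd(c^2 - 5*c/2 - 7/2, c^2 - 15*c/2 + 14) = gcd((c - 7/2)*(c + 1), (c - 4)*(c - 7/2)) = c - 7/2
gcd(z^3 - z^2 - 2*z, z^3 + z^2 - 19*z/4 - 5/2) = z - 2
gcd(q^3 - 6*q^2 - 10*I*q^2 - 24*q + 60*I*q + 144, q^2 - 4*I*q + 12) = q - 6*I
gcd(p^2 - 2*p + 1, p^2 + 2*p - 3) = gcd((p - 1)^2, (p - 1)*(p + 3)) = p - 1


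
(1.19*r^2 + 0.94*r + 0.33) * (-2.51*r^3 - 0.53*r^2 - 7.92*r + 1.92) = -2.9869*r^5 - 2.9901*r^4 - 10.7513*r^3 - 5.3349*r^2 - 0.8088*r + 0.6336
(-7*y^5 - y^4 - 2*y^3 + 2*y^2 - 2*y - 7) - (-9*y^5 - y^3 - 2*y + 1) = 2*y^5 - y^4 - y^3 + 2*y^2 - 8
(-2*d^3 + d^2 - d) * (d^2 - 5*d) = -2*d^5 + 11*d^4 - 6*d^3 + 5*d^2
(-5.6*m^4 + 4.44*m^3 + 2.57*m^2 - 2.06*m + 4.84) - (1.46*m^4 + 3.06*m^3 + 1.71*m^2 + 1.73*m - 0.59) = -7.06*m^4 + 1.38*m^3 + 0.86*m^2 - 3.79*m + 5.43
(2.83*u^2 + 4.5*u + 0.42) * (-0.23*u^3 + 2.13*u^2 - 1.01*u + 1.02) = -0.6509*u^5 + 4.9929*u^4 + 6.6301*u^3 - 0.7638*u^2 + 4.1658*u + 0.4284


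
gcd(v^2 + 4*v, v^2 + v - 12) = v + 4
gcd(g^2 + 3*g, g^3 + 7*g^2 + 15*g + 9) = g + 3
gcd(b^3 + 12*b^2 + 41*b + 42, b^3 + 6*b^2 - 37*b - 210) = b + 7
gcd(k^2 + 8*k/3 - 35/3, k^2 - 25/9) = 1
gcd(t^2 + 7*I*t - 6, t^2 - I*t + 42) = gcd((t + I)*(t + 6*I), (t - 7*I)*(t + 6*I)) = t + 6*I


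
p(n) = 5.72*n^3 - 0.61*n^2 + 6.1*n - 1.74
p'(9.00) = 1385.08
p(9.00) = 4173.63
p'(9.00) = 1385.08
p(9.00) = 4173.63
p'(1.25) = 31.39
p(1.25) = 16.10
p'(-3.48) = 218.16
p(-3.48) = -271.42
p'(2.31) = 94.85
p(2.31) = 79.60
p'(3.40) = 200.32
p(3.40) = 236.77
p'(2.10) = 79.21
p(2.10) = 61.35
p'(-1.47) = 44.97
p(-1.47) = -30.19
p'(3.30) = 188.95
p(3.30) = 217.31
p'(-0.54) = 11.76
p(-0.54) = -6.11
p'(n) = 17.16*n^2 - 1.22*n + 6.1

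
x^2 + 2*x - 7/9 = (x - 1/3)*(x + 7/3)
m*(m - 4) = m^2 - 4*m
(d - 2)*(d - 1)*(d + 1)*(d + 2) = d^4 - 5*d^2 + 4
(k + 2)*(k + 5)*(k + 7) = k^3 + 14*k^2 + 59*k + 70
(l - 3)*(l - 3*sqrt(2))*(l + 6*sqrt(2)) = l^3 - 3*l^2 + 3*sqrt(2)*l^2 - 36*l - 9*sqrt(2)*l + 108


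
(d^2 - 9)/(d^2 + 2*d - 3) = (d - 3)/(d - 1)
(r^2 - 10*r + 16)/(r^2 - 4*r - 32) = (r - 2)/(r + 4)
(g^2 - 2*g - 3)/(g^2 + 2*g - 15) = (g + 1)/(g + 5)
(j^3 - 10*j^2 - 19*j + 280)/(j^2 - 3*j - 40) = j - 7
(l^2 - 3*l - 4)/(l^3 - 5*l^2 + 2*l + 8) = 1/(l - 2)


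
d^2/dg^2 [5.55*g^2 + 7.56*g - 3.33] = 11.1000000000000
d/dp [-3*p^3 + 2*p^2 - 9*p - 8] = -9*p^2 + 4*p - 9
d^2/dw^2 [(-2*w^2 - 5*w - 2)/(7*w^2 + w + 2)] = 14*(-33*w^3 - 30*w^2 + 24*w + 4)/(343*w^6 + 147*w^5 + 315*w^4 + 85*w^3 + 90*w^2 + 12*w + 8)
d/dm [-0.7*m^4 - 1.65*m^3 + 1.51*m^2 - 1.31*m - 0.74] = -2.8*m^3 - 4.95*m^2 + 3.02*m - 1.31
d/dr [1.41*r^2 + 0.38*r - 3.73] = 2.82*r + 0.38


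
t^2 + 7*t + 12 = (t + 3)*(t + 4)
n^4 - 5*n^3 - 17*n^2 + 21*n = n*(n - 7)*(n - 1)*(n + 3)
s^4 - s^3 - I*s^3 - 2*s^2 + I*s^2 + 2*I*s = s*(s - 2)*(s + 1)*(s - I)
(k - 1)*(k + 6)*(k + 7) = k^3 + 12*k^2 + 29*k - 42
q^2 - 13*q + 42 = (q - 7)*(q - 6)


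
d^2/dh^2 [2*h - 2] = 0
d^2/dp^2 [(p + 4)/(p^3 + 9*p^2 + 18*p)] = 6*(-p*(p^2 + 9*p + 18)*(p^2 + 6*p + (p + 3)*(p + 4) + 6) + 3*(p + 4)*(p^2 + 6*p + 6)^2)/(p^3*(p^2 + 9*p + 18)^3)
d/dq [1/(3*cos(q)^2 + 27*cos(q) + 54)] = (2*cos(q) + 9)*sin(q)/(3*(cos(q)^2 + 9*cos(q) + 18)^2)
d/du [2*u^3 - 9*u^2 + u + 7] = 6*u^2 - 18*u + 1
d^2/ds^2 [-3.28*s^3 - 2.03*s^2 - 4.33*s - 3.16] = -19.68*s - 4.06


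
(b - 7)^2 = b^2 - 14*b + 49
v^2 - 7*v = v*(v - 7)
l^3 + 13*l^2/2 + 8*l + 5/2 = (l + 1/2)*(l + 1)*(l + 5)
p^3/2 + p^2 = p^2*(p/2 + 1)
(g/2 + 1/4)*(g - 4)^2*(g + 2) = g^4/2 - 11*g^3/4 - 3*g^2/2 + 16*g + 8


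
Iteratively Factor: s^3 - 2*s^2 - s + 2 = (s + 1)*(s^2 - 3*s + 2) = (s - 1)*(s + 1)*(s - 2)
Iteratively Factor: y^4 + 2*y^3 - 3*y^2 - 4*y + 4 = (y + 2)*(y^3 - 3*y + 2) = (y - 1)*(y + 2)*(y^2 + y - 2) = (y - 1)*(y + 2)^2*(y - 1)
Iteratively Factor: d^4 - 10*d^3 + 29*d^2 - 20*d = (d - 4)*(d^3 - 6*d^2 + 5*d) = (d - 4)*(d - 1)*(d^2 - 5*d) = (d - 5)*(d - 4)*(d - 1)*(d)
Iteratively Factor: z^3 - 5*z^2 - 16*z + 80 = (z + 4)*(z^2 - 9*z + 20) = (z - 5)*(z + 4)*(z - 4)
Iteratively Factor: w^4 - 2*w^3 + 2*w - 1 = (w - 1)*(w^3 - w^2 - w + 1) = (w - 1)*(w + 1)*(w^2 - 2*w + 1) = (w - 1)^2*(w + 1)*(w - 1)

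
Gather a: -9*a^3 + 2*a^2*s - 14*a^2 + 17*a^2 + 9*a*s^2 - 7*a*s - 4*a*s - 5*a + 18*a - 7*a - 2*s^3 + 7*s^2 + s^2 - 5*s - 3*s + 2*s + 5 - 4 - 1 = -9*a^3 + a^2*(2*s + 3) + a*(9*s^2 - 11*s + 6) - 2*s^3 + 8*s^2 - 6*s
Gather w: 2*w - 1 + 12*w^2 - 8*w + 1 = 12*w^2 - 6*w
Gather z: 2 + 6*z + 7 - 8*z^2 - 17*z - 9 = -8*z^2 - 11*z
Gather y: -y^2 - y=-y^2 - y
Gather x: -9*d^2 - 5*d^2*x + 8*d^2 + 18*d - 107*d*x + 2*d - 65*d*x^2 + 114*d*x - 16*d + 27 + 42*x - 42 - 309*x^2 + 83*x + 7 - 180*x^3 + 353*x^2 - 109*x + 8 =-d^2 + 4*d - 180*x^3 + x^2*(44 - 65*d) + x*(-5*d^2 + 7*d + 16)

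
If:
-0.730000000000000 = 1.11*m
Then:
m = -0.66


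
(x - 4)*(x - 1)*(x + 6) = x^3 + x^2 - 26*x + 24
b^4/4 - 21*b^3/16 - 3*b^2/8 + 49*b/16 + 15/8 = (b/4 + 1/4)*(b - 5)*(b - 2)*(b + 3/4)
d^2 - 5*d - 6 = (d - 6)*(d + 1)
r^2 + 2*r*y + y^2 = (r + y)^2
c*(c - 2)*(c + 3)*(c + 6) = c^4 + 7*c^3 - 36*c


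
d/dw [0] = 0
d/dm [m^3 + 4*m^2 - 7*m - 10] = 3*m^2 + 8*m - 7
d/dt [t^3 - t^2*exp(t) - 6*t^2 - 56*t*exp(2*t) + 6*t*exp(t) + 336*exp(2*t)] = -t^2*exp(t) + 3*t^2 - 112*t*exp(2*t) + 4*t*exp(t) - 12*t + 616*exp(2*t) + 6*exp(t)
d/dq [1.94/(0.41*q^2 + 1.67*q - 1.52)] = (-1.5908*q - 3.2398)/(0.41*q^2 + 1.67*q - 1.52)^2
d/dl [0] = 0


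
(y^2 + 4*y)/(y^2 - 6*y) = (y + 4)/(y - 6)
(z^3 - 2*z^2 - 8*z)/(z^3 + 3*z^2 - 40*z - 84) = z*(z - 4)/(z^2 + z - 42)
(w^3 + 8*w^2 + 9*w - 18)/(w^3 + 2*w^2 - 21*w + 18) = (w + 3)/(w - 3)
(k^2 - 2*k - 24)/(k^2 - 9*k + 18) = (k + 4)/(k - 3)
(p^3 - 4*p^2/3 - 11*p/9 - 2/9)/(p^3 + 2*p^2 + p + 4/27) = 3*(p - 2)/(3*p + 4)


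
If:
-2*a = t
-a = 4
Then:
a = -4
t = 8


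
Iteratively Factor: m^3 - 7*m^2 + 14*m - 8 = (m - 1)*(m^2 - 6*m + 8) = (m - 4)*(m - 1)*(m - 2)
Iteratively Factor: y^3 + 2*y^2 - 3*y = (y - 1)*(y^2 + 3*y) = (y - 1)*(y + 3)*(y)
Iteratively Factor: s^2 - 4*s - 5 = (s - 5)*(s + 1)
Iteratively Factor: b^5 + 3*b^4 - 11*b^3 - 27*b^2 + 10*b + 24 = (b + 2)*(b^4 + b^3 - 13*b^2 - b + 12) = (b + 1)*(b + 2)*(b^3 - 13*b + 12) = (b - 3)*(b + 1)*(b + 2)*(b^2 + 3*b - 4) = (b - 3)*(b + 1)*(b + 2)*(b + 4)*(b - 1)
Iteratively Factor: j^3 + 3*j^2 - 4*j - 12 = (j + 3)*(j^2 - 4) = (j - 2)*(j + 3)*(j + 2)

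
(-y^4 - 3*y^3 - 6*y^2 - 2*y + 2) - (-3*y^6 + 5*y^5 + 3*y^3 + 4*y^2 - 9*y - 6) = 3*y^6 - 5*y^5 - y^4 - 6*y^3 - 10*y^2 + 7*y + 8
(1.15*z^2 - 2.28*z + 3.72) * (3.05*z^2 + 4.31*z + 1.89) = 3.5075*z^4 - 1.9975*z^3 + 3.6927*z^2 + 11.724*z + 7.0308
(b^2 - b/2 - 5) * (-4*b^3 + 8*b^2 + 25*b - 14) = -4*b^5 + 10*b^4 + 41*b^3 - 133*b^2/2 - 118*b + 70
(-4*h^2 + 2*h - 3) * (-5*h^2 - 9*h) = 20*h^4 + 26*h^3 - 3*h^2 + 27*h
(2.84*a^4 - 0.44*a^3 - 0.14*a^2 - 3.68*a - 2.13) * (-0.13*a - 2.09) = -0.3692*a^5 - 5.8784*a^4 + 0.9378*a^3 + 0.771*a^2 + 7.9681*a + 4.4517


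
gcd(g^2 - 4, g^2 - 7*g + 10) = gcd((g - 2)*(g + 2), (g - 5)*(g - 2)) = g - 2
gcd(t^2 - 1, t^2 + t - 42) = 1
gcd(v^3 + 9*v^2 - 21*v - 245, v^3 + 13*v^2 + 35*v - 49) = v^2 + 14*v + 49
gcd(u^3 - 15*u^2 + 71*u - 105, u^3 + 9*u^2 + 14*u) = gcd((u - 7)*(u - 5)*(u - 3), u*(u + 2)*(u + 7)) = 1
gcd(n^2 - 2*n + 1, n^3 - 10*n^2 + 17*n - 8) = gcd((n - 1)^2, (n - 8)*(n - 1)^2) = n^2 - 2*n + 1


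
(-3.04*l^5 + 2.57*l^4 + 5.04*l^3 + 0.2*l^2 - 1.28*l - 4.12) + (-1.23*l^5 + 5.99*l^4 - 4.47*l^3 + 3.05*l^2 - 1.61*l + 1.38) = -4.27*l^5 + 8.56*l^4 + 0.57*l^3 + 3.25*l^2 - 2.89*l - 2.74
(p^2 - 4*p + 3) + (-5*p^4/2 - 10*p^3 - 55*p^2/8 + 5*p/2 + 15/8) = -5*p^4/2 - 10*p^3 - 47*p^2/8 - 3*p/2 + 39/8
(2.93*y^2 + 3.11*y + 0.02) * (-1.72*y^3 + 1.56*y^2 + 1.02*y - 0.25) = -5.0396*y^5 - 0.7784*y^4 + 7.8058*y^3 + 2.4709*y^2 - 0.7571*y - 0.005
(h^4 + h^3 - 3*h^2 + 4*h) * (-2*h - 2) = -2*h^5 - 4*h^4 + 4*h^3 - 2*h^2 - 8*h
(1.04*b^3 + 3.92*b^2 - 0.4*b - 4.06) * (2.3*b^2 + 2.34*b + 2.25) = 2.392*b^5 + 11.4496*b^4 + 10.5928*b^3 - 1.454*b^2 - 10.4004*b - 9.135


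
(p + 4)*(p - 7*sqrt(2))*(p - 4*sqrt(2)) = p^3 - 11*sqrt(2)*p^2 + 4*p^2 - 44*sqrt(2)*p + 56*p + 224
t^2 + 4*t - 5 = (t - 1)*(t + 5)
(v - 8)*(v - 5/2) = v^2 - 21*v/2 + 20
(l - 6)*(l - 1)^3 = l^4 - 9*l^3 + 21*l^2 - 19*l + 6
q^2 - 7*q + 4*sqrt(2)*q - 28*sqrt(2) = (q - 7)*(q + 4*sqrt(2))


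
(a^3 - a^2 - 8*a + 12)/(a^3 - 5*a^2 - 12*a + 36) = (a - 2)/(a - 6)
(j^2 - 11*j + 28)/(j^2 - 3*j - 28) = (j - 4)/(j + 4)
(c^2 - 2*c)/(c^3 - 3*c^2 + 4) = c/(c^2 - c - 2)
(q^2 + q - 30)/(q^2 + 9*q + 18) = (q - 5)/(q + 3)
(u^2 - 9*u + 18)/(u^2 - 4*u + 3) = (u - 6)/(u - 1)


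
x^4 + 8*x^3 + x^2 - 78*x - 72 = (x - 3)*(x + 1)*(x + 4)*(x + 6)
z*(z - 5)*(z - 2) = z^3 - 7*z^2 + 10*z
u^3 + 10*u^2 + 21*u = u*(u + 3)*(u + 7)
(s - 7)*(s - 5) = s^2 - 12*s + 35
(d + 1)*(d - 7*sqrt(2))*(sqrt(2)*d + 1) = sqrt(2)*d^3 - 13*d^2 + sqrt(2)*d^2 - 13*d - 7*sqrt(2)*d - 7*sqrt(2)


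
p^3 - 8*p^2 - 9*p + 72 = (p - 8)*(p - 3)*(p + 3)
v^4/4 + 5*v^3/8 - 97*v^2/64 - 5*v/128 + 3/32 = (v/4 + 1)*(v - 3/2)*(v - 1/4)*(v + 1/4)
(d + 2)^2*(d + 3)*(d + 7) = d^4 + 14*d^3 + 65*d^2 + 124*d + 84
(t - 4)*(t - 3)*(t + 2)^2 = t^4 - 3*t^3 - 12*t^2 + 20*t + 48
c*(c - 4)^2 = c^3 - 8*c^2 + 16*c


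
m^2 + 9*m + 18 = (m + 3)*(m + 6)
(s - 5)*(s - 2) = s^2 - 7*s + 10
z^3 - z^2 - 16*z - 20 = (z - 5)*(z + 2)^2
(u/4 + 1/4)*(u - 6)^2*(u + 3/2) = u^4/4 - 19*u^3/8 + 15*u^2/8 + 18*u + 27/2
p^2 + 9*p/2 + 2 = (p + 1/2)*(p + 4)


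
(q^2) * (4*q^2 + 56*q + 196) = 4*q^4 + 56*q^3 + 196*q^2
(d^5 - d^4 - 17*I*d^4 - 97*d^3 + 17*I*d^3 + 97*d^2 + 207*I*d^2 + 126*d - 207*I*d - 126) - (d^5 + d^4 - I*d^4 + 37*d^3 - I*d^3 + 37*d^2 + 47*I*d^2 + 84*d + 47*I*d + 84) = -2*d^4 - 16*I*d^4 - 134*d^3 + 18*I*d^3 + 60*d^2 + 160*I*d^2 + 42*d - 254*I*d - 210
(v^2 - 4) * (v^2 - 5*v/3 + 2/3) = v^4 - 5*v^3/3 - 10*v^2/3 + 20*v/3 - 8/3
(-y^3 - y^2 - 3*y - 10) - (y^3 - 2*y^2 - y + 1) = -2*y^3 + y^2 - 2*y - 11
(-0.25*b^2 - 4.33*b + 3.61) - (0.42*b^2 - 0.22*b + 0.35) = -0.67*b^2 - 4.11*b + 3.26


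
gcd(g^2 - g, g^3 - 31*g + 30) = g - 1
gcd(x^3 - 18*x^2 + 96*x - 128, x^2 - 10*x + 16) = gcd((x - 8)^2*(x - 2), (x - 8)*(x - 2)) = x^2 - 10*x + 16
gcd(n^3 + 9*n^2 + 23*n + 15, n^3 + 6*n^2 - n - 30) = n^2 + 8*n + 15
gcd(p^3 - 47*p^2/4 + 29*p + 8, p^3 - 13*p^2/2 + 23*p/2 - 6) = p - 4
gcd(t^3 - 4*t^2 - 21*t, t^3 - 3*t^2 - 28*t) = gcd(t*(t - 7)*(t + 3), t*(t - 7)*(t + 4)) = t^2 - 7*t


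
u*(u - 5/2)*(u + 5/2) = u^3 - 25*u/4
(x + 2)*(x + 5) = x^2 + 7*x + 10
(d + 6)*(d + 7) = d^2 + 13*d + 42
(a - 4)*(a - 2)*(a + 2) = a^3 - 4*a^2 - 4*a + 16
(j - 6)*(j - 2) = j^2 - 8*j + 12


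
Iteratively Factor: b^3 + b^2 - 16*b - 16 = (b + 4)*(b^2 - 3*b - 4) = (b + 1)*(b + 4)*(b - 4)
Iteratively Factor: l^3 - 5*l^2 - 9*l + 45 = (l + 3)*(l^2 - 8*l + 15) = (l - 3)*(l + 3)*(l - 5)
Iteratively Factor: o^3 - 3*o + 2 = (o + 2)*(o^2 - 2*o + 1) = (o - 1)*(o + 2)*(o - 1)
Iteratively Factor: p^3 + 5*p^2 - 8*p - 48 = (p + 4)*(p^2 + p - 12) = (p + 4)^2*(p - 3)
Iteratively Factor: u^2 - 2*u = (u)*(u - 2)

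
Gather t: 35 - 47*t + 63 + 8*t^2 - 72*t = 8*t^2 - 119*t + 98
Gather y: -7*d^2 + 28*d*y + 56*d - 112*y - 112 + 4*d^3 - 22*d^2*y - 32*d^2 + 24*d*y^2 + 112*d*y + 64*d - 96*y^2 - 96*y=4*d^3 - 39*d^2 + 120*d + y^2*(24*d - 96) + y*(-22*d^2 + 140*d - 208) - 112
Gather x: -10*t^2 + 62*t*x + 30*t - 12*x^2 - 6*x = -10*t^2 + 30*t - 12*x^2 + x*(62*t - 6)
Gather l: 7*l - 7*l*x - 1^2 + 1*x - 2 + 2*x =l*(7 - 7*x) + 3*x - 3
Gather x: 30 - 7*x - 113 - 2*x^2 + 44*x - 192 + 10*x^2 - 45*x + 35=8*x^2 - 8*x - 240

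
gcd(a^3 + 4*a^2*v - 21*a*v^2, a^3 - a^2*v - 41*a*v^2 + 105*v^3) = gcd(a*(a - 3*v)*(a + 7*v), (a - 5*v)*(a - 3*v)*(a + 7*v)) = -a^2 - 4*a*v + 21*v^2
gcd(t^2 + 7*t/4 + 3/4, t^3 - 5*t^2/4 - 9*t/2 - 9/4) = t^2 + 7*t/4 + 3/4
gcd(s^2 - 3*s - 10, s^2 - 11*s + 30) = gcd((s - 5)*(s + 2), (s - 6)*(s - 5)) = s - 5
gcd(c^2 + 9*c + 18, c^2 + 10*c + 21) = c + 3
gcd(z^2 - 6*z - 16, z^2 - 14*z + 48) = z - 8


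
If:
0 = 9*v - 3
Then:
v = 1/3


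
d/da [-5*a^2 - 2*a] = -10*a - 2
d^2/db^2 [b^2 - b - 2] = 2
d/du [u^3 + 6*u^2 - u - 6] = 3*u^2 + 12*u - 1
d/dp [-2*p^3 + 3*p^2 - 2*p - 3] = -6*p^2 + 6*p - 2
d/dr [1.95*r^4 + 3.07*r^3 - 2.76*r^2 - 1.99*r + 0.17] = 7.8*r^3 + 9.21*r^2 - 5.52*r - 1.99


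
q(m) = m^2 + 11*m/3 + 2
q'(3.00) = 9.67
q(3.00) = 22.00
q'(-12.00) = -20.33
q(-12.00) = 102.00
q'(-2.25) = -0.83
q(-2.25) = -1.19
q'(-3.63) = -3.59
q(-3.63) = 1.87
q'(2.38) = 8.43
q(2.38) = 16.39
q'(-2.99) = -2.31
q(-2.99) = -0.02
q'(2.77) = 9.21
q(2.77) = 19.83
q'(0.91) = 5.49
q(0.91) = 6.16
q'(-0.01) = 3.65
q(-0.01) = 1.96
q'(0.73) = 5.13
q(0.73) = 5.21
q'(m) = 2*m + 11/3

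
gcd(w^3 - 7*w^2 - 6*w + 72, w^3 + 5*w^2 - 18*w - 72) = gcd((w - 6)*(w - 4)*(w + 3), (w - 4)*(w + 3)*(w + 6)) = w^2 - w - 12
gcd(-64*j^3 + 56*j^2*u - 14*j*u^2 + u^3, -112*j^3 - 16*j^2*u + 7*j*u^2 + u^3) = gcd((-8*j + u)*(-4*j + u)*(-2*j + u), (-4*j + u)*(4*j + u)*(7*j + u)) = -4*j + u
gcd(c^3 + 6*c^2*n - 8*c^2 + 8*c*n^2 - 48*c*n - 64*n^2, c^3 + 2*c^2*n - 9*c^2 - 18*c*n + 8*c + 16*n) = c^2 + 2*c*n - 8*c - 16*n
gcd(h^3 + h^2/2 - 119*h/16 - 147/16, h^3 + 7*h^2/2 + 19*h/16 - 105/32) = h + 7/4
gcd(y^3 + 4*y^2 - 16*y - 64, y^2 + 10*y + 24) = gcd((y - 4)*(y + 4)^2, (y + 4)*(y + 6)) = y + 4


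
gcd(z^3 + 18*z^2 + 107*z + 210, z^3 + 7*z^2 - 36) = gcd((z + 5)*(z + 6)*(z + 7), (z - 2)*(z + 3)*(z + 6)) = z + 6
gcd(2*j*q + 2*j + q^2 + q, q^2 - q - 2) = q + 1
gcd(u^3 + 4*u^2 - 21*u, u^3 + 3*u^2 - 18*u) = u^2 - 3*u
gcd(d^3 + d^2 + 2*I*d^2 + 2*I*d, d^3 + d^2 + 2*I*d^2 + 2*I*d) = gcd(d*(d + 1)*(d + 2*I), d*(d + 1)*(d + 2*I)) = d^3 + d^2*(1 + 2*I) + 2*I*d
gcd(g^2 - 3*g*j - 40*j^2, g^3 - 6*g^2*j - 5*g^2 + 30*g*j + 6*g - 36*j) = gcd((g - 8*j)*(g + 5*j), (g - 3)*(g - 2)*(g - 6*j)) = 1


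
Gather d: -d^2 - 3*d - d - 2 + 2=-d^2 - 4*d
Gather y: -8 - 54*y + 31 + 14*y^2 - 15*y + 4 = 14*y^2 - 69*y + 27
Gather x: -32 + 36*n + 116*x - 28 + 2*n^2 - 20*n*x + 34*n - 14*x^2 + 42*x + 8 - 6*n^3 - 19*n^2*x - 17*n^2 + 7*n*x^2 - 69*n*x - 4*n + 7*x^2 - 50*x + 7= -6*n^3 - 15*n^2 + 66*n + x^2*(7*n - 7) + x*(-19*n^2 - 89*n + 108) - 45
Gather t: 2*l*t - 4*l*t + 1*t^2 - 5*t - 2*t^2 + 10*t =-t^2 + t*(5 - 2*l)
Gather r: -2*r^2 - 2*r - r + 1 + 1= -2*r^2 - 3*r + 2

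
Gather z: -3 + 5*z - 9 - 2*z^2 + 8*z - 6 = -2*z^2 + 13*z - 18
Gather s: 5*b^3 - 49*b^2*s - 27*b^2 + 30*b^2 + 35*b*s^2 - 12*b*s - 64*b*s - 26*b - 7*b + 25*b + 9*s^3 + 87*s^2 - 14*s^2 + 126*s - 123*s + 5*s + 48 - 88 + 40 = 5*b^3 + 3*b^2 - 8*b + 9*s^3 + s^2*(35*b + 73) + s*(-49*b^2 - 76*b + 8)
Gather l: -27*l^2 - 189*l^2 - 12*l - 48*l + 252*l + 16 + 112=-216*l^2 + 192*l + 128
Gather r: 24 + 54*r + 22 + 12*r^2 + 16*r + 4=12*r^2 + 70*r + 50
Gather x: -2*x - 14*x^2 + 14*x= -14*x^2 + 12*x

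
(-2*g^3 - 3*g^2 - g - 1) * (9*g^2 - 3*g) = -18*g^5 - 21*g^4 - 6*g^2 + 3*g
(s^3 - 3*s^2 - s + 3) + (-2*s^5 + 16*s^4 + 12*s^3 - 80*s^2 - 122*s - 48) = -2*s^5 + 16*s^4 + 13*s^3 - 83*s^2 - 123*s - 45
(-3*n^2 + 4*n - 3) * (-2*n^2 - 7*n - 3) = 6*n^4 + 13*n^3 - 13*n^2 + 9*n + 9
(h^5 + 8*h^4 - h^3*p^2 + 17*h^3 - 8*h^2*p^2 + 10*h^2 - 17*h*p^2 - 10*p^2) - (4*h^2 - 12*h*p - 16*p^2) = h^5 + 8*h^4 - h^3*p^2 + 17*h^3 - 8*h^2*p^2 + 6*h^2 - 17*h*p^2 + 12*h*p + 6*p^2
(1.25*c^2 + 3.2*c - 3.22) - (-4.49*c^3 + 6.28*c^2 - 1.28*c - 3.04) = 4.49*c^3 - 5.03*c^2 + 4.48*c - 0.18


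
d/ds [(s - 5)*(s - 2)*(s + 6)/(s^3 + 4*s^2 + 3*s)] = 5*(s^4 + 14*s^3 - 11*s^2 - 96*s - 36)/(s^2*(s^4 + 8*s^3 + 22*s^2 + 24*s + 9))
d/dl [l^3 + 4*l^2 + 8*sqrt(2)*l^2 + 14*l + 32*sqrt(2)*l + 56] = 3*l^2 + 8*l + 16*sqrt(2)*l + 14 + 32*sqrt(2)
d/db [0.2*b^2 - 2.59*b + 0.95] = 0.4*b - 2.59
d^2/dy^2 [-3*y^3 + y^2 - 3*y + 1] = 2 - 18*y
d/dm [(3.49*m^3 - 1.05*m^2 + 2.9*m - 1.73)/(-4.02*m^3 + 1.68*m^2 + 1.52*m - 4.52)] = (1.6422*m^4 + 33.9256*m^3 - 74.6562*m^2 + 15.3048*m - 10.4784)/(16.1604*m^6 - 13.5072*m^5 - 9.3984*m^4 + 41.448*m^3 - 12.8768*m^2 - 13.7408*m + 20.4304)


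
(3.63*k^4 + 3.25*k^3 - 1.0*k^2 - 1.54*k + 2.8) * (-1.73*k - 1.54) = -6.2799*k^5 - 11.2127*k^4 - 3.275*k^3 + 4.2042*k^2 - 2.4724*k - 4.312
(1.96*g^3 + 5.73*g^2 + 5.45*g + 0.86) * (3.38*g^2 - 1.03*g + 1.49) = 6.6248*g^5 + 17.3486*g^4 + 15.4395*g^3 + 5.831*g^2 + 7.2347*g + 1.2814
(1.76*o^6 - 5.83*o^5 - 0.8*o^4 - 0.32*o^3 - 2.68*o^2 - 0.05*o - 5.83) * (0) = 0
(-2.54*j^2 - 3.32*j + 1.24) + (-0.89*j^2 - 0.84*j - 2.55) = -3.43*j^2 - 4.16*j - 1.31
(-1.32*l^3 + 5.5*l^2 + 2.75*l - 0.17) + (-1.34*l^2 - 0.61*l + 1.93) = -1.32*l^3 + 4.16*l^2 + 2.14*l + 1.76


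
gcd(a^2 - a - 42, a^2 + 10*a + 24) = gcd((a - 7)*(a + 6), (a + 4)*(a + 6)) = a + 6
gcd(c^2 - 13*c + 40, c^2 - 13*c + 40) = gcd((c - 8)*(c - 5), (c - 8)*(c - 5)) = c^2 - 13*c + 40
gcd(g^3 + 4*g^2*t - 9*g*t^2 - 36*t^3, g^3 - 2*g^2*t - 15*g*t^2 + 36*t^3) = -g^2 - g*t + 12*t^2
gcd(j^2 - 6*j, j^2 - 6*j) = j^2 - 6*j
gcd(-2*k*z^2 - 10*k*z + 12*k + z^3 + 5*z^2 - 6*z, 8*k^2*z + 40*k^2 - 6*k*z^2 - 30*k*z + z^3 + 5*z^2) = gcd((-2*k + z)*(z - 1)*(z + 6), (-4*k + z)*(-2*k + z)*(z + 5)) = -2*k + z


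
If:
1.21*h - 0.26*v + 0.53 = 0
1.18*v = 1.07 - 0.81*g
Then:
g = 1.32098765432099 - 1.45679012345679*v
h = 0.214876033057851*v - 0.43801652892562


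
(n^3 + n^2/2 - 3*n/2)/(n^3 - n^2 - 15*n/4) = 2*(n - 1)/(2*n - 5)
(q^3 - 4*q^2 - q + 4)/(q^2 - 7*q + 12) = (q^2 - 1)/(q - 3)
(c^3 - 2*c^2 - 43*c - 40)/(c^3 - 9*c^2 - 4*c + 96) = (c^2 + 6*c + 5)/(c^2 - c - 12)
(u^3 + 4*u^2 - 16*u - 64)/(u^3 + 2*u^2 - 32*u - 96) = (u - 4)/(u - 6)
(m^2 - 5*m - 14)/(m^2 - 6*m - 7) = (m + 2)/(m + 1)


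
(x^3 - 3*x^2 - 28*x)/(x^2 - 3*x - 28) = x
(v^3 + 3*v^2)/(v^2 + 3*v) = v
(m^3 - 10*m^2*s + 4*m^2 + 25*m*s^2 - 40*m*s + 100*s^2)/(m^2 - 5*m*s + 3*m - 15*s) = (m^2 - 5*m*s + 4*m - 20*s)/(m + 3)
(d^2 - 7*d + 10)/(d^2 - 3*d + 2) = (d - 5)/(d - 1)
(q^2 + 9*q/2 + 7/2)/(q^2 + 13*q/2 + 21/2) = (q + 1)/(q + 3)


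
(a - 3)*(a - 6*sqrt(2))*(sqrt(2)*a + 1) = sqrt(2)*a^3 - 11*a^2 - 3*sqrt(2)*a^2 - 6*sqrt(2)*a + 33*a + 18*sqrt(2)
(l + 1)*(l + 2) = l^2 + 3*l + 2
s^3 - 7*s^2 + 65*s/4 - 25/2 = (s - 5/2)^2*(s - 2)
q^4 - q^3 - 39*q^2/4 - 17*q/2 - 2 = (q - 4)*(q + 1/2)^2*(q + 2)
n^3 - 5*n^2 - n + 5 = (n - 5)*(n - 1)*(n + 1)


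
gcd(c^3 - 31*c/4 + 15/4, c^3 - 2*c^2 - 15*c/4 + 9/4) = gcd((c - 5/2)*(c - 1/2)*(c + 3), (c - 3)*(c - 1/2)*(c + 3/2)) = c - 1/2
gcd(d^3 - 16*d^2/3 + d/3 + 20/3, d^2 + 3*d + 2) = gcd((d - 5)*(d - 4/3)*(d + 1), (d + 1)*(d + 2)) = d + 1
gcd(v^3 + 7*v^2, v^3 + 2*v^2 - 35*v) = v^2 + 7*v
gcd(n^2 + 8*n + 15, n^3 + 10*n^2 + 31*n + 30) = n^2 + 8*n + 15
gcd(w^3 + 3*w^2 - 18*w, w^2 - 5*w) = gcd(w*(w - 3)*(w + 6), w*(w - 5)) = w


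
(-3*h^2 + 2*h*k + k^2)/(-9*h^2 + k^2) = (h - k)/(3*h - k)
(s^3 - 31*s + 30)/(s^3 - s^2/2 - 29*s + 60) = 2*(s^2 - 6*s + 5)/(2*s^2 - 13*s + 20)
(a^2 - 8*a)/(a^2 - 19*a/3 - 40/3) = 3*a/(3*a + 5)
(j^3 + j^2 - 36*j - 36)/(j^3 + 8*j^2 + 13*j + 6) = (j - 6)/(j + 1)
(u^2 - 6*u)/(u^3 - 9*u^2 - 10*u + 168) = u/(u^2 - 3*u - 28)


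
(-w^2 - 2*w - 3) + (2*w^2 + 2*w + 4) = w^2 + 1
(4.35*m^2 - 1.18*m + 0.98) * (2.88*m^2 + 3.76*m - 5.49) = 12.528*m^4 + 12.9576*m^3 - 25.4959*m^2 + 10.163*m - 5.3802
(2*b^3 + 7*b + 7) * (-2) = -4*b^3 - 14*b - 14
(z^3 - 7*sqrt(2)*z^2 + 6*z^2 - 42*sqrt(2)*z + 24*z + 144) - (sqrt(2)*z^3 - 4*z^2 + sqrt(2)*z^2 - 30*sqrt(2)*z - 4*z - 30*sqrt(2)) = -sqrt(2)*z^3 + z^3 - 8*sqrt(2)*z^2 + 10*z^2 - 12*sqrt(2)*z + 28*z + 30*sqrt(2) + 144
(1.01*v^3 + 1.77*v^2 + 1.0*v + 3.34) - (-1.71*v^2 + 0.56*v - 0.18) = 1.01*v^3 + 3.48*v^2 + 0.44*v + 3.52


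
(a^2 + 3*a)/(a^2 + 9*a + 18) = a/(a + 6)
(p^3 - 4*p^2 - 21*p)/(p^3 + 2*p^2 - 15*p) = (p^2 - 4*p - 21)/(p^2 + 2*p - 15)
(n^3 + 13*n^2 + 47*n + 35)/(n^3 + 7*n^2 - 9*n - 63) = (n^2 + 6*n + 5)/(n^2 - 9)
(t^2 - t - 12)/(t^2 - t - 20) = (-t^2 + t + 12)/(-t^2 + t + 20)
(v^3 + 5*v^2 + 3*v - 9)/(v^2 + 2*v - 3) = v + 3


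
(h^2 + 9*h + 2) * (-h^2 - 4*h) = -h^4 - 13*h^3 - 38*h^2 - 8*h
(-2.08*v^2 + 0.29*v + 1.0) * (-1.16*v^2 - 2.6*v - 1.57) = 2.4128*v^4 + 5.0716*v^3 + 1.3516*v^2 - 3.0553*v - 1.57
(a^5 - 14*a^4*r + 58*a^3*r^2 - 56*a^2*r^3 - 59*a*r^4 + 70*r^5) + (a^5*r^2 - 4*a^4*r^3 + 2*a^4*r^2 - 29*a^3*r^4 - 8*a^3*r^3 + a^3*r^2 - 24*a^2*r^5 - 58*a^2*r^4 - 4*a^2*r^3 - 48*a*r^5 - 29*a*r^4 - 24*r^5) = a^5*r^2 + a^5 - 4*a^4*r^3 + 2*a^4*r^2 - 14*a^4*r - 29*a^3*r^4 - 8*a^3*r^3 + 59*a^3*r^2 - 24*a^2*r^5 - 58*a^2*r^4 - 60*a^2*r^3 - 48*a*r^5 - 88*a*r^4 + 46*r^5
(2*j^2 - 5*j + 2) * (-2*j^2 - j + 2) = -4*j^4 + 8*j^3 + 5*j^2 - 12*j + 4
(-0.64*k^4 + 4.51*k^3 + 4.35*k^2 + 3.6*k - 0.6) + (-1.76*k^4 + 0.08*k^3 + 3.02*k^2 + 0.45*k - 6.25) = -2.4*k^4 + 4.59*k^3 + 7.37*k^2 + 4.05*k - 6.85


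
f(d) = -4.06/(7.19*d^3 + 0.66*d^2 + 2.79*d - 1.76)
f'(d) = -4.06*(-21.57*d^2 - 1.32*d - 2.79)/(7.19*d^3 + 0.66*d^2 + 2.79*d - 1.76)^2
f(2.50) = -0.03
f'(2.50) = 0.04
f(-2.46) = 0.04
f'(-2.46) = 0.04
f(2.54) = -0.03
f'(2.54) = 0.04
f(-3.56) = 0.01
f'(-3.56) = 0.01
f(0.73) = -1.19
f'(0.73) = 5.28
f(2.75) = -0.03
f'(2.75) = 0.03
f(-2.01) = 0.06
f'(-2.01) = 0.09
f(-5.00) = 0.00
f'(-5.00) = 0.00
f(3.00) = -0.02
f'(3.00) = 0.02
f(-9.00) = 0.00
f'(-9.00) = 0.00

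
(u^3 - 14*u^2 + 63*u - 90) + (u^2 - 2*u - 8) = u^3 - 13*u^2 + 61*u - 98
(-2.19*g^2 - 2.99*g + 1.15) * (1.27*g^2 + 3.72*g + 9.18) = -2.7813*g^4 - 11.9441*g^3 - 29.7665*g^2 - 23.1702*g + 10.557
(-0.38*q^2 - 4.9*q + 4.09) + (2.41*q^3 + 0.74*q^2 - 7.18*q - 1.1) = 2.41*q^3 + 0.36*q^2 - 12.08*q + 2.99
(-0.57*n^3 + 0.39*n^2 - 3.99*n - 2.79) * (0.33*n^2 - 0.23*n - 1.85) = -0.1881*n^5 + 0.2598*n^4 - 0.3519*n^3 - 0.7245*n^2 + 8.0232*n + 5.1615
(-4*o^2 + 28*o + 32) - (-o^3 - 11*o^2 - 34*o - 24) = o^3 + 7*o^2 + 62*o + 56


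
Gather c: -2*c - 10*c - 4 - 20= -12*c - 24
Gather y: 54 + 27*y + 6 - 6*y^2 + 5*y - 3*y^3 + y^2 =-3*y^3 - 5*y^2 + 32*y + 60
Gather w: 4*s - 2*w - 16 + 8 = 4*s - 2*w - 8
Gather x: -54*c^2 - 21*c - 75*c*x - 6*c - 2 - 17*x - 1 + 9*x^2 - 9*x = -54*c^2 - 27*c + 9*x^2 + x*(-75*c - 26) - 3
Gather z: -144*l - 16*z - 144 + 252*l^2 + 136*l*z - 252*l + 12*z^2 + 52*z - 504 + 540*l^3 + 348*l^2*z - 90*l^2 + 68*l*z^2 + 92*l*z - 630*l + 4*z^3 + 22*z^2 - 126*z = 540*l^3 + 162*l^2 - 1026*l + 4*z^3 + z^2*(68*l + 34) + z*(348*l^2 + 228*l - 90) - 648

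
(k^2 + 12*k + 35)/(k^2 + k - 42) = (k + 5)/(k - 6)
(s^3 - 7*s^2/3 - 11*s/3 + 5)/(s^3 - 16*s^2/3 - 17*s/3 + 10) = (s - 3)/(s - 6)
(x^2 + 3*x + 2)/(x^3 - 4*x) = (x + 1)/(x*(x - 2))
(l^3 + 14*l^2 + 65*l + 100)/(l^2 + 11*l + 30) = (l^2 + 9*l + 20)/(l + 6)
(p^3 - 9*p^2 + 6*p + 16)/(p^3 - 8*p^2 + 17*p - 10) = (p^2 - 7*p - 8)/(p^2 - 6*p + 5)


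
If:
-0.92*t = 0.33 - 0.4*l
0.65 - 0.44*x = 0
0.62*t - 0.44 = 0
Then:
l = 2.46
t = 0.71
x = 1.48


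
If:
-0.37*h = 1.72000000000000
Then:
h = -4.65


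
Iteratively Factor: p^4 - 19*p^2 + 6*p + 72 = (p + 2)*(p^3 - 2*p^2 - 15*p + 36) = (p - 3)*(p + 2)*(p^2 + p - 12) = (p - 3)*(p + 2)*(p + 4)*(p - 3)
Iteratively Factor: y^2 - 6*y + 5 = (y - 1)*(y - 5)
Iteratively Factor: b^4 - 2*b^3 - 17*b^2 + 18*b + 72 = (b - 3)*(b^3 + b^2 - 14*b - 24) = (b - 3)*(b + 3)*(b^2 - 2*b - 8) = (b - 3)*(b + 2)*(b + 3)*(b - 4)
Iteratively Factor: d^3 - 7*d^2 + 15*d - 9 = (d - 3)*(d^2 - 4*d + 3) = (d - 3)*(d - 1)*(d - 3)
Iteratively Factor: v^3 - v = (v + 1)*(v^2 - v) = (v - 1)*(v + 1)*(v)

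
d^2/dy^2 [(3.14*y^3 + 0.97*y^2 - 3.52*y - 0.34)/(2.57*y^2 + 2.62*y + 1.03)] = (-5.6843418860808e-14*y^4 - 33.0766479999999*y^3 + 21.961506*y^2 + 62.157972*y + 18.188526)/(16.974593*y^6 + 51.914514*y^5 + 73.333665*y^4 + 59.59714*y^3 + 29.390535*y^2 + 8.338674*y + 1.092727)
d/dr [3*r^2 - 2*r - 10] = 6*r - 2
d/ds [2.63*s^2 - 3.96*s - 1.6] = 5.26*s - 3.96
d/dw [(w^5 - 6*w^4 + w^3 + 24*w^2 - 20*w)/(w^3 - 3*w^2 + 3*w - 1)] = (2*w^4 - 9*w^3 + 15*w^2 - 12*w - 20)/(w^3 - 3*w^2 + 3*w - 1)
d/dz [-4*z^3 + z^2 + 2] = 2*z*(1 - 6*z)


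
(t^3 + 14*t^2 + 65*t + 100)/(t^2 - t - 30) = (t^2 + 9*t + 20)/(t - 6)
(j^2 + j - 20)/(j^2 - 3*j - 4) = (j + 5)/(j + 1)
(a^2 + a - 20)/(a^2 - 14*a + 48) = (a^2 + a - 20)/(a^2 - 14*a + 48)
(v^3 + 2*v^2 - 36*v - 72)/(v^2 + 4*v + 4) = (v^2 - 36)/(v + 2)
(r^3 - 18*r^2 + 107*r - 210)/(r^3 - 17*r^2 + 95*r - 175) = (r - 6)/(r - 5)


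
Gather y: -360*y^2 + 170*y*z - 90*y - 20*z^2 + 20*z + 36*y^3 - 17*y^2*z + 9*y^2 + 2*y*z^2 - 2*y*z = 36*y^3 + y^2*(-17*z - 351) + y*(2*z^2 + 168*z - 90) - 20*z^2 + 20*z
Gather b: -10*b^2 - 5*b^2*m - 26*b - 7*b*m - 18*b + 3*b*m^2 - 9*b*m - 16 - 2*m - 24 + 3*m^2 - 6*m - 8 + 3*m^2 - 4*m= b^2*(-5*m - 10) + b*(3*m^2 - 16*m - 44) + 6*m^2 - 12*m - 48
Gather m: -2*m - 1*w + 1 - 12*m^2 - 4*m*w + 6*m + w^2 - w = -12*m^2 + m*(4 - 4*w) + w^2 - 2*w + 1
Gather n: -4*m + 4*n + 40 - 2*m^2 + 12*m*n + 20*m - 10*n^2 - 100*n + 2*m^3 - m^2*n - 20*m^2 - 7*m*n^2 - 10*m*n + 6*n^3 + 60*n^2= 2*m^3 - 22*m^2 + 16*m + 6*n^3 + n^2*(50 - 7*m) + n*(-m^2 + 2*m - 96) + 40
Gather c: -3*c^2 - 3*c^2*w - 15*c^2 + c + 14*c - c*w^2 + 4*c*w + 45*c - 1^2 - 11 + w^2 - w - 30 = c^2*(-3*w - 18) + c*(-w^2 + 4*w + 60) + w^2 - w - 42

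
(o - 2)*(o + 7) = o^2 + 5*o - 14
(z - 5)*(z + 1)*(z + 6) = z^3 + 2*z^2 - 29*z - 30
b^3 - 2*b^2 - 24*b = b*(b - 6)*(b + 4)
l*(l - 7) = l^2 - 7*l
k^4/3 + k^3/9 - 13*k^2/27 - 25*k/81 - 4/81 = (k/3 + 1/3)*(k - 4/3)*(k + 1/3)^2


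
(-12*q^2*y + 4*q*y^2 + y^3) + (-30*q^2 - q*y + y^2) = -12*q^2*y - 30*q^2 + 4*q*y^2 - q*y + y^3 + y^2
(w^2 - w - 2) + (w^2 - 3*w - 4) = 2*w^2 - 4*w - 6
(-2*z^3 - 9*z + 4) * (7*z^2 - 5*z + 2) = -14*z^5 + 10*z^4 - 67*z^3 + 73*z^2 - 38*z + 8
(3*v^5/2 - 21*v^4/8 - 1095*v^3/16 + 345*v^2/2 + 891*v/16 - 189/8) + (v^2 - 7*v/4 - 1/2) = 3*v^5/2 - 21*v^4/8 - 1095*v^3/16 + 347*v^2/2 + 863*v/16 - 193/8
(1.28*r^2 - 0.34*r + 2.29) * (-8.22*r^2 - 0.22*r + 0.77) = -10.5216*r^4 + 2.5132*r^3 - 17.7634*r^2 - 0.7656*r + 1.7633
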